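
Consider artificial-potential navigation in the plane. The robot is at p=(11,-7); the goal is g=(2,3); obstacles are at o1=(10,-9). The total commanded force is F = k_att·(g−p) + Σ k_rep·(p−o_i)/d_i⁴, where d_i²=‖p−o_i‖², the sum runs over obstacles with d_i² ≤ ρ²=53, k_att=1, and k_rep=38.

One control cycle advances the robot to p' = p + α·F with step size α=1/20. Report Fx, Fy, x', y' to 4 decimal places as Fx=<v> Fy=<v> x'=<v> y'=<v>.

F_att = 1·(g−p) = 1·(-9,10) = (-9.0000,10.0000)
o1: d²=5 ≤ ρ²=53; F_rep = 38·(1,2)/5² = (1.5200,3.0400)
F = F_att + ΣF_rep = (-7.4800,13.0400)
p' = p + 1/20·F = (10.6260,-6.3480)

Fx=-7.4800 Fy=13.0400 x'=10.6260 y'=-6.3480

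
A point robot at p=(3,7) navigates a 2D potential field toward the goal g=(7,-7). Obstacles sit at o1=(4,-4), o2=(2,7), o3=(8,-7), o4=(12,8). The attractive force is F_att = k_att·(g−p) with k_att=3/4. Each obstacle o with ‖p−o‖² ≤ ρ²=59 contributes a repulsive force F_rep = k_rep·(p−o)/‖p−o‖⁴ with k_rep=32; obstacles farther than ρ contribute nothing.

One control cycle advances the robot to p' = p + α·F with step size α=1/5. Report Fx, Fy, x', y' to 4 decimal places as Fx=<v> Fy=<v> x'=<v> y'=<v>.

Fx=35.0000 Fy=-10.5000 x'=10.0000 y'=4.9000

F_att = 3/4·(g−p) = 3/4·(4,-14) = (3.0000,-10.5000)
o1: d²=122 > ρ²=59 → inactive
o2: d²=1 ≤ ρ²=59; F_rep = 32·(1,0)/1² = (32.0000,0.0000)
o3: d²=221 > ρ²=59 → inactive
o4: d²=82 > ρ²=59 → inactive
F = F_att + ΣF_rep = (35.0000,-10.5000)
p' = p + 1/5·F = (10.0000,4.9000)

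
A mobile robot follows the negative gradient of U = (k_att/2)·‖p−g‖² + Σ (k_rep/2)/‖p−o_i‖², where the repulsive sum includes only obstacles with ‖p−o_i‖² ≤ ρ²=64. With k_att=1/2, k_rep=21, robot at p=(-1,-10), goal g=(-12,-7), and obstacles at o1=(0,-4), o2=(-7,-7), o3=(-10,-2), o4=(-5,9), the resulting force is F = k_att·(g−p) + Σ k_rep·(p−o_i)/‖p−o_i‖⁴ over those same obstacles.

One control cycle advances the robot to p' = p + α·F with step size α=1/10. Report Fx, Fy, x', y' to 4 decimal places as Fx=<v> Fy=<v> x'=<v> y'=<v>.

F_att = 1/2·(g−p) = 1/2·(-11,3) = (-5.5000,1.5000)
o1: d²=37 ≤ ρ²=64; F_rep = 21·(-1,-6)/37² = (-0.0153,-0.0920)
o2: d²=45 ≤ ρ²=64; F_rep = 21·(6,-3)/45² = (0.0622,-0.0311)
o3: d²=145 > ρ²=64 → inactive
o4: d²=377 > ρ²=64 → inactive
F = F_att + ΣF_rep = (-5.4531,1.3769)
p' = p + 1/10·F = (-1.5453,-9.8623)

Fx=-5.4531 Fy=1.3769 x'=-1.5453 y'=-9.8623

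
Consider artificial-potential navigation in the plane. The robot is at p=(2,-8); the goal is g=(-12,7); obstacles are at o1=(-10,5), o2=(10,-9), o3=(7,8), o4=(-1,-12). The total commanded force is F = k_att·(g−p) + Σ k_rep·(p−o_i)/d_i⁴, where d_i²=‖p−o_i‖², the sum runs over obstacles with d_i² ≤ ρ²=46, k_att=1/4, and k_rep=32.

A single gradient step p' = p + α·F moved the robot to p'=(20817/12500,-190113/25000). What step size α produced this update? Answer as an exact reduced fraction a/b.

F_att = 1/4·(g−p) = 1/4·(-14,15) = (-3.5000,3.7500)
o1: d²=313 > ρ²=46 → inactive
o2: d²=65 > ρ²=46 → inactive
o3: d²=281 > ρ²=46 → inactive
o4: d²=25 ≤ ρ²=46; F_rep = 32·(3,4)/25² = (0.1536,0.2048)
F = F_att + ΣF_rep = (-3.3464,3.9548)
Δp = p'−p = (-0.3346,0.3955); α = Δx/Fx = (-4183/12500) / (-4183/1250) = 1/10
check: Δy/Fy = (9887/25000) / (9887/2500) = 1/10 ✓

α = 1/10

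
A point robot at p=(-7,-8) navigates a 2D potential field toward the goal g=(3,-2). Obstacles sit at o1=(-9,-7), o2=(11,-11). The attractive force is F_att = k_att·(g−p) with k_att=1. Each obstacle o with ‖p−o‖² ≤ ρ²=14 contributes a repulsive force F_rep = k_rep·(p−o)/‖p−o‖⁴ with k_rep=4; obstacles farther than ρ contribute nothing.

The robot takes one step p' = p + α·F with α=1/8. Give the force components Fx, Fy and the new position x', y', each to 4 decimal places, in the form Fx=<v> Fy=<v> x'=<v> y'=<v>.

Fx=10.3200 Fy=5.8400 x'=-5.7100 y'=-7.2700

F_att = 1·(g−p) = 1·(10,6) = (10.0000,6.0000)
o1: d²=5 ≤ ρ²=14; F_rep = 4·(2,-1)/5² = (0.3200,-0.1600)
o2: d²=333 > ρ²=14 → inactive
F = F_att + ΣF_rep = (10.3200,5.8400)
p' = p + 1/8·F = (-5.7100,-7.2700)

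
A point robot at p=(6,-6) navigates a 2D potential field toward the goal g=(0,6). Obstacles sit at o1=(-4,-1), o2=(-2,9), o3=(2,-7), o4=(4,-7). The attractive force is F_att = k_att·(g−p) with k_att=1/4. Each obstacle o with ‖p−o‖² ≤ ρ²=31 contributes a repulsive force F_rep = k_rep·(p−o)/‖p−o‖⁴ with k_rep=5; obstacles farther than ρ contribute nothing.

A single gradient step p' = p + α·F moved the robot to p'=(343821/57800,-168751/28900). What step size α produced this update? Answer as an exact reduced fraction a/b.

α = 1/20

F_att = 1/4·(g−p) = 1/4·(-6,12) = (-1.5000,3.0000)
o1: d²=125 > ρ²=31 → inactive
o2: d²=289 > ρ²=31 → inactive
o3: d²=17 ≤ ρ²=31; F_rep = 5·(4,1)/17² = (0.0692,0.0173)
o4: d²=5 ≤ ρ²=31; F_rep = 5·(2,1)/5² = (0.4000,0.2000)
F = F_att + ΣF_rep = (-1.0308,3.2173)
Δp = p'−p = (-0.0515,0.1609); α = Δx/Fx = (-2979/57800) / (-2979/2890) = 1/20
check: Δy/Fy = (4649/28900) / (4649/1445) = 1/20 ✓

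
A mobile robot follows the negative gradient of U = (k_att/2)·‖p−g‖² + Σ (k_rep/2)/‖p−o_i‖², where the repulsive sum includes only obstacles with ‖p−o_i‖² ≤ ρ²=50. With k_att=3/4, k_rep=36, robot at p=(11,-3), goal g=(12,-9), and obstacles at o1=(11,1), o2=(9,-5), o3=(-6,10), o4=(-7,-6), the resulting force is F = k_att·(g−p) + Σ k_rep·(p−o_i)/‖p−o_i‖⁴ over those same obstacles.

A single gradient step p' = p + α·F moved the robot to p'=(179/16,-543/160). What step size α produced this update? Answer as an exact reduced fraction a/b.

F_att = 3/4·(g−p) = 3/4·(1,-6) = (0.7500,-4.5000)
o1: d²=16 ≤ ρ²=50; F_rep = 36·(0,-4)/16² = (0.0000,-0.5625)
o2: d²=8 ≤ ρ²=50; F_rep = 36·(2,2)/8² = (1.1250,1.1250)
o3: d²=458 > ρ²=50 → inactive
o4: d²=333 > ρ²=50 → inactive
F = F_att + ΣF_rep = (1.8750,-3.9375)
Δp = p'−p = (0.1875,-0.3937); α = Δx/Fx = (3/16) / (15/8) = 1/10
check: Δy/Fy = (-63/160) / (-63/16) = 1/10 ✓

α = 1/10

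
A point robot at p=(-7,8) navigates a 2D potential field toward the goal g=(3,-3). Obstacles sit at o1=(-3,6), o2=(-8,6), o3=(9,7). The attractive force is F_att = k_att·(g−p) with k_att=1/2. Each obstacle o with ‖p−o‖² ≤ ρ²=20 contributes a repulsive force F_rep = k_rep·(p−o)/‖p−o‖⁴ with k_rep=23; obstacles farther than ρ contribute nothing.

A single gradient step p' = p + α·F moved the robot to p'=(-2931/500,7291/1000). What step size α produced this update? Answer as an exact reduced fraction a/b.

F_att = 1/2·(g−p) = 1/2·(10,-11) = (5.0000,-5.5000)
o1: d²=20 ≤ ρ²=20; F_rep = 23·(-4,2)/20² = (-0.2300,0.1150)
o2: d²=5 ≤ ρ²=20; F_rep = 23·(1,2)/5² = (0.9200,1.8400)
o3: d²=257 > ρ²=20 → inactive
F = F_att + ΣF_rep = (5.6900,-3.5450)
Δp = p'−p = (1.1380,-0.7090); α = Δx/Fx = (569/500) / (569/100) = 1/5
check: Δy/Fy = (-709/1000) / (-709/200) = 1/5 ✓

α = 1/5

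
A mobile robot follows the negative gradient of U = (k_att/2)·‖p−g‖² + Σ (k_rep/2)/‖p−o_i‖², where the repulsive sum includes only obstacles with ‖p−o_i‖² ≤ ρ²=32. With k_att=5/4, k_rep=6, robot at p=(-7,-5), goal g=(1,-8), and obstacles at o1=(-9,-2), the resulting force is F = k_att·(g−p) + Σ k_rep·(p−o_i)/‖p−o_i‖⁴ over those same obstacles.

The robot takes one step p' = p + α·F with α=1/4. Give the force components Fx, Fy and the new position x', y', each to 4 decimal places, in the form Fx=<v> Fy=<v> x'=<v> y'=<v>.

F_att = 5/4·(g−p) = 5/4·(8,-3) = (10.0000,-3.7500)
o1: d²=13 ≤ ρ²=32; F_rep = 6·(2,-3)/13² = (0.0710,-0.1065)
F = F_att + ΣF_rep = (10.0710,-3.8565)
p' = p + 1/4·F = (-4.4822,-5.9641)

Fx=10.0710 Fy=-3.8565 x'=-4.4822 y'=-5.9641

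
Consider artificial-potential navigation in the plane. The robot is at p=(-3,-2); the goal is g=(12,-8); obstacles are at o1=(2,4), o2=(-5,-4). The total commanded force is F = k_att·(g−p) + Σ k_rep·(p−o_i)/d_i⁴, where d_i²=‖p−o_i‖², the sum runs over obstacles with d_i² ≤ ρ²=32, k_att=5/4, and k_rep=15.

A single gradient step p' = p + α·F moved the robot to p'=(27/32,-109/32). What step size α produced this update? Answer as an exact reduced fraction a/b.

α = 1/5

F_att = 5/4·(g−p) = 5/4·(15,-6) = (18.7500,-7.5000)
o1: d²=61 > ρ²=32 → inactive
o2: d²=8 ≤ ρ²=32; F_rep = 15·(2,2)/8² = (0.4688,0.4688)
F = F_att + ΣF_rep = (19.2188,-7.0312)
Δp = p'−p = (3.8438,-1.4062); α = Δx/Fx = (123/32) / (615/32) = 1/5
check: Δy/Fy = (-45/32) / (-225/32) = 1/5 ✓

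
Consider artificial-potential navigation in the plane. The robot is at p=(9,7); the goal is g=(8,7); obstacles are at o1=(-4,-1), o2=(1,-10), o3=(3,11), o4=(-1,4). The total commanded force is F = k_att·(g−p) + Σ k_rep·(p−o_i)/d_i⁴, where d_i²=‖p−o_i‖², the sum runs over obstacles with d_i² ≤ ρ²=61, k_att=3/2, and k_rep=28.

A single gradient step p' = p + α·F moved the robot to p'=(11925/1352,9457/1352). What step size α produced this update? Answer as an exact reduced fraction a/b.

α = 1/8

F_att = 3/2·(g−p) = 3/2·(-1,0) = (-1.5000,0.0000)
o1: d²=233 > ρ²=61 → inactive
o2: d²=353 > ρ²=61 → inactive
o3: d²=52 ≤ ρ²=61; F_rep = 28·(6,-4)/52² = (0.0621,-0.0414)
o4: d²=109 > ρ²=61 → inactive
F = F_att + ΣF_rep = (-1.4379,-0.0414)
Δp = p'−p = (-0.1797,-0.0052); α = Δx/Fx = (-243/1352) / (-243/169) = 1/8
check: Δy/Fy = (-7/1352) / (-7/169) = 1/8 ✓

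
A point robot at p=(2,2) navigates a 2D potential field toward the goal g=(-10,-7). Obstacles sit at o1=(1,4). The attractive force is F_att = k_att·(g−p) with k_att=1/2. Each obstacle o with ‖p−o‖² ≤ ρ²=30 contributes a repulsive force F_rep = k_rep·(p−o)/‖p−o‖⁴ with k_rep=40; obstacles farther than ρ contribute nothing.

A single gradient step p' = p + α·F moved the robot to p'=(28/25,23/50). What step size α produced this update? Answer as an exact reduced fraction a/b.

F_att = 1/2·(g−p) = 1/2·(-12,-9) = (-6.0000,-4.5000)
o1: d²=5 ≤ ρ²=30; F_rep = 40·(1,-2)/5² = (1.6000,-3.2000)
F = F_att + ΣF_rep = (-4.4000,-7.7000)
Δp = p'−p = (-0.8800,-1.5400); α = Δx/Fx = (-22/25) / (-22/5) = 1/5
check: Δy/Fy = (-77/50) / (-77/10) = 1/5 ✓

α = 1/5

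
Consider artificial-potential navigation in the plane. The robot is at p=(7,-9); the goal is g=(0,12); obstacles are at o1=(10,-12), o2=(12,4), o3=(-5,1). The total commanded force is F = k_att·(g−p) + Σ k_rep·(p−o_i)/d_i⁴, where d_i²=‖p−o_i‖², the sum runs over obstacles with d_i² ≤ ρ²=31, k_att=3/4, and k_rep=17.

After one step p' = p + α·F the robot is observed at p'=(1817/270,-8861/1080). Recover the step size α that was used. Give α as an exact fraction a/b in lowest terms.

α = 1/20

F_att = 3/4·(g−p) = 3/4·(-7,21) = (-5.2500,15.7500)
o1: d²=18 ≤ ρ²=31; F_rep = 17·(-3,3)/18² = (-0.1574,0.1574)
o2: d²=194 > ρ²=31 → inactive
o3: d²=244 > ρ²=31 → inactive
F = F_att + ΣF_rep = (-5.4074,15.9074)
Δp = p'−p = (-0.2704,0.7954); α = Δx/Fx = (-73/270) / (-146/27) = 1/20
check: Δy/Fy = (859/1080) / (859/54) = 1/20 ✓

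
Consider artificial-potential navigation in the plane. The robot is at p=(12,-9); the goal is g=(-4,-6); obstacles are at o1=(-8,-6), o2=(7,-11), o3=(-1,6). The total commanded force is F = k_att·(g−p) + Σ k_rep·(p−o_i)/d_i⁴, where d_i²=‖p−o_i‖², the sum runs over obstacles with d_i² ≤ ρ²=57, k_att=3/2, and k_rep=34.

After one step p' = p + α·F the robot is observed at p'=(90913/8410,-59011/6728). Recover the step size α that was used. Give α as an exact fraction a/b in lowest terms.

α = 1/20

F_att = 3/2·(g−p) = 3/2·(-16,3) = (-24.0000,4.5000)
o1: d²=409 > ρ²=57 → inactive
o2: d²=29 ≤ ρ²=57; F_rep = 34·(5,2)/29² = (0.2021,0.0809)
o3: d²=394 > ρ²=57 → inactive
F = F_att + ΣF_rep = (-23.7979,4.5809)
Δp = p'−p = (-1.1899,0.2290); α = Δx/Fx = (-10007/8410) / (-20014/841) = 1/20
check: Δy/Fy = (1541/6728) / (7705/1682) = 1/20 ✓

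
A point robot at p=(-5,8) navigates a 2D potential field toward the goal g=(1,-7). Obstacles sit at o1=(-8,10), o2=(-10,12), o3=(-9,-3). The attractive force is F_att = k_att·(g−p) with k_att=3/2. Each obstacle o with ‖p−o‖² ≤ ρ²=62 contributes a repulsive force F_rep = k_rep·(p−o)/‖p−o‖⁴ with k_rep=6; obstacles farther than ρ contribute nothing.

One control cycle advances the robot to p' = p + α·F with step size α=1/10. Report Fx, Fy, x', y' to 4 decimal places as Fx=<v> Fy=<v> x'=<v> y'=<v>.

Fx=9.1244 Fy=-22.5853 x'=-4.0876 y'=5.7415

F_att = 3/2·(g−p) = 3/2·(6,-15) = (9.0000,-22.5000)
o1: d²=13 ≤ ρ²=62; F_rep = 6·(3,-2)/13² = (0.1065,-0.0710)
o2: d²=41 ≤ ρ²=62; F_rep = 6·(5,-4)/41² = (0.0178,-0.0143)
o3: d²=137 > ρ²=62 → inactive
F = F_att + ΣF_rep = (9.1244,-22.5853)
p' = p + 1/10·F = (-4.0876,5.7415)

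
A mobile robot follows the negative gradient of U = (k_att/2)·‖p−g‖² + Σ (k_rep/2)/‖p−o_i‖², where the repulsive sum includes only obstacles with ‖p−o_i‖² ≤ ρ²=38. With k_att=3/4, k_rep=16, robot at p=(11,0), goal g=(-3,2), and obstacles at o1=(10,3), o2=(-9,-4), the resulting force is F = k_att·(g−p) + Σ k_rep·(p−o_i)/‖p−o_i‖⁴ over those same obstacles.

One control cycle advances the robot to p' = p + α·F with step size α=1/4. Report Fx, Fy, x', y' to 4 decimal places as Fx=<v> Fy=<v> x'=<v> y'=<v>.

Fx=-10.3400 Fy=1.0200 x'=8.4150 y'=0.2550

F_att = 3/4·(g−p) = 3/4·(-14,2) = (-10.5000,1.5000)
o1: d²=10 ≤ ρ²=38; F_rep = 16·(1,-3)/10² = (0.1600,-0.4800)
o2: d²=416 > ρ²=38 → inactive
F = F_att + ΣF_rep = (-10.3400,1.0200)
p' = p + 1/4·F = (8.4150,0.2550)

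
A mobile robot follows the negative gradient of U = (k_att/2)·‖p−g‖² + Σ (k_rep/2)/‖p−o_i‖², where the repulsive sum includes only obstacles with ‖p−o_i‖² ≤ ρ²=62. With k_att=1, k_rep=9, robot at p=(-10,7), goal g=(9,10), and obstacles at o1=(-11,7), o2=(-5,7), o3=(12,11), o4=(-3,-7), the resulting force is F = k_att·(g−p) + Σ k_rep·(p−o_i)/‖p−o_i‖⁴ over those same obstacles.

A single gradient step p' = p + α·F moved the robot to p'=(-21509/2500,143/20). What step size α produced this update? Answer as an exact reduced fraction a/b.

α = 1/20

F_att = 1·(g−p) = 1·(19,3) = (19.0000,3.0000)
o1: d²=1 ≤ ρ²=62; F_rep = 9·(1,0)/1² = (9.0000,0.0000)
o2: d²=25 ≤ ρ²=62; F_rep = 9·(-5,0)/25² = (-0.0720,0.0000)
o3: d²=500 > ρ²=62 → inactive
o4: d²=245 > ρ²=62 → inactive
F = F_att + ΣF_rep = (27.9280,3.0000)
Δp = p'−p = (1.3964,0.1500); α = Δx/Fx = (3491/2500) / (3491/125) = 1/20
check: Δy/Fy = (3/20) / (3) = 1/20 ✓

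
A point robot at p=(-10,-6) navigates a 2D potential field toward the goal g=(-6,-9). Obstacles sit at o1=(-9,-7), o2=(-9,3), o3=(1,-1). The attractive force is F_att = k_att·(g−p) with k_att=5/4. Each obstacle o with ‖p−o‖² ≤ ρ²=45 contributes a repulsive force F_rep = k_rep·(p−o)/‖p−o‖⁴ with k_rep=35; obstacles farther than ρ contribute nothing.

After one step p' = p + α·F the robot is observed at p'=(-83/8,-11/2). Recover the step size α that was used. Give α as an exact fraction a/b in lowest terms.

α = 1/10

F_att = 5/4·(g−p) = 5/4·(4,-3) = (5.0000,-3.7500)
o1: d²=2 ≤ ρ²=45; F_rep = 35·(-1,1)/2² = (-8.7500,8.7500)
o2: d²=82 > ρ²=45 → inactive
o3: d²=146 > ρ²=45 → inactive
F = F_att + ΣF_rep = (-3.7500,5.0000)
Δp = p'−p = (-0.3750,0.5000); α = Δx/Fx = (-3/8) / (-15/4) = 1/10
check: Δy/Fy = (1/2) / (5) = 1/10 ✓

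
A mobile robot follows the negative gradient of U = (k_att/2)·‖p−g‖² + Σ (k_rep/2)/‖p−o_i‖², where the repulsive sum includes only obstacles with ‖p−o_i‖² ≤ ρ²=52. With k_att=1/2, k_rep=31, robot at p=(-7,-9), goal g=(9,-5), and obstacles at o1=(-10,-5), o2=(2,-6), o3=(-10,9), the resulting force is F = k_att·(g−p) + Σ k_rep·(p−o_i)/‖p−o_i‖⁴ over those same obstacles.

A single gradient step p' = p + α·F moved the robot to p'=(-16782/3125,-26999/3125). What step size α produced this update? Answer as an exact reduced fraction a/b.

F_att = 1/2·(g−p) = 1/2·(16,4) = (8.0000,2.0000)
o1: d²=25 ≤ ρ²=52; F_rep = 31·(3,-4)/25² = (0.1488,-0.1984)
o2: d²=90 > ρ²=52 → inactive
o3: d²=333 > ρ²=52 → inactive
F = F_att + ΣF_rep = (8.1488,1.8016)
Δp = p'−p = (1.6298,0.3603); α = Δx/Fx = (5093/3125) / (5093/625) = 1/5
check: Δy/Fy = (1126/3125) / (1126/625) = 1/5 ✓

α = 1/5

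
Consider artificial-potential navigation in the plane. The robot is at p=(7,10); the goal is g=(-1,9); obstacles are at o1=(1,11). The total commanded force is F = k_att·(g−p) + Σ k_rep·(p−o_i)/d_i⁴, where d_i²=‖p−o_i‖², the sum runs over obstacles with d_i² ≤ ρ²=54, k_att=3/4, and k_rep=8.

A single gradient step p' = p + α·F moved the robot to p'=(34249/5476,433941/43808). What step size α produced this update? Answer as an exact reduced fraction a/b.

F_att = 3/4·(g−p) = 3/4·(-8,-1) = (-6.0000,-0.7500)
o1: d²=37 ≤ ρ²=54; F_rep = 8·(6,-1)/37² = (0.0351,-0.0058)
F = F_att + ΣF_rep = (-5.9649,-0.7558)
Δp = p'−p = (-0.7456,-0.0945); α = Δx/Fx = (-4083/5476) / (-8166/1369) = 1/8
check: Δy/Fy = (-4139/43808) / (-4139/5476) = 1/8 ✓

α = 1/8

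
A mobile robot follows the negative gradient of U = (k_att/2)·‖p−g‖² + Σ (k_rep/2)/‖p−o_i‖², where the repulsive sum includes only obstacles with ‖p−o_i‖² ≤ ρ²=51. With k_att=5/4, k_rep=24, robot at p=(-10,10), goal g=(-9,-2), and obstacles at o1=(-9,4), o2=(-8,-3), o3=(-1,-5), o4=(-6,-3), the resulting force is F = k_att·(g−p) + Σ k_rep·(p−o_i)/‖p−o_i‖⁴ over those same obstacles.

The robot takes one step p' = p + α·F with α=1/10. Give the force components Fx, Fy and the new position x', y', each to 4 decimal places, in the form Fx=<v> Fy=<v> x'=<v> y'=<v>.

F_att = 5/4·(g−p) = 5/4·(1,-12) = (1.2500,-15.0000)
o1: d²=37 ≤ ρ²=51; F_rep = 24·(-1,6)/37² = (-0.0175,0.1052)
o2: d²=173 > ρ²=51 → inactive
o3: d²=306 > ρ²=51 → inactive
o4: d²=185 > ρ²=51 → inactive
F = F_att + ΣF_rep = (1.2325,-14.8948)
p' = p + 1/10·F = (-9.8768,8.5105)

Fx=1.2325 Fy=-14.8948 x'=-9.8768 y'=8.5105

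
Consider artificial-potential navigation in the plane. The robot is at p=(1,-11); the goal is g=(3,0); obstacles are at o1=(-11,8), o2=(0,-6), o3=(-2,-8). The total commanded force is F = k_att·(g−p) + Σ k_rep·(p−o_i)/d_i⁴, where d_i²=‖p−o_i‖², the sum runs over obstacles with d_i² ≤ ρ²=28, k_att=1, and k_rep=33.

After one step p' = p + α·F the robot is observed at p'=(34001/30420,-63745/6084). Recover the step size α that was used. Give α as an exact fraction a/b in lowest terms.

α = 1/20

F_att = 1·(g−p) = 1·(2,11) = (2.0000,11.0000)
o1: d²=505 > ρ²=28 → inactive
o2: d²=26 ≤ ρ²=28; F_rep = 33·(1,-5)/26² = (0.0488,-0.2441)
o3: d²=18 ≤ ρ²=28; F_rep = 33·(3,-3)/18² = (0.3056,-0.3056)
F = F_att + ΣF_rep = (2.3544,10.4504)
Δp = p'−p = (0.1177,0.5225); α = Δx/Fx = (3581/30420) / (3581/1521) = 1/20
check: Δy/Fy = (3179/6084) / (15895/1521) = 1/20 ✓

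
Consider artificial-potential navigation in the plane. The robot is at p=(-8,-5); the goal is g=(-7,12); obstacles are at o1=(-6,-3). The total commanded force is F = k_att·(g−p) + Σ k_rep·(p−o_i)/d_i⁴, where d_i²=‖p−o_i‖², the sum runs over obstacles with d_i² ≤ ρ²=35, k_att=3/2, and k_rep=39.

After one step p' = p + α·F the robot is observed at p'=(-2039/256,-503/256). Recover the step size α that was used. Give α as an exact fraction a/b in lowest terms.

F_att = 3/2·(g−p) = 3/2·(1,17) = (1.5000,25.5000)
o1: d²=8 ≤ ρ²=35; F_rep = 39·(-2,-2)/8² = (-1.2188,-1.2188)
F = F_att + ΣF_rep = (0.2812,24.2812)
Δp = p'−p = (0.0352,3.0352); α = Δx/Fx = (9/256) / (9/32) = 1/8
check: Δy/Fy = (777/256) / (777/32) = 1/8 ✓

α = 1/8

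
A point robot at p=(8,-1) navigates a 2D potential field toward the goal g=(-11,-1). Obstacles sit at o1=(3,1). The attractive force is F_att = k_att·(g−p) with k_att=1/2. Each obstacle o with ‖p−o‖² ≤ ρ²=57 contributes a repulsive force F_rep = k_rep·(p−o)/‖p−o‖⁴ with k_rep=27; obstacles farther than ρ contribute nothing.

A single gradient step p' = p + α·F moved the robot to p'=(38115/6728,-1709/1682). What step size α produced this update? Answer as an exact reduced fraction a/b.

F_att = 1/2·(g−p) = 1/2·(-19,0) = (-9.5000,0.0000)
o1: d²=29 ≤ ρ²=57; F_rep = 27·(5,-2)/29² = (0.1605,-0.0642)
F = F_att + ΣF_rep = (-9.3395,-0.0642)
Δp = p'−p = (-2.3349,-0.0161); α = Δx/Fx = (-15709/6728) / (-15709/1682) = 1/4
check: Δy/Fy = (-27/1682) / (-54/841) = 1/4 ✓

α = 1/4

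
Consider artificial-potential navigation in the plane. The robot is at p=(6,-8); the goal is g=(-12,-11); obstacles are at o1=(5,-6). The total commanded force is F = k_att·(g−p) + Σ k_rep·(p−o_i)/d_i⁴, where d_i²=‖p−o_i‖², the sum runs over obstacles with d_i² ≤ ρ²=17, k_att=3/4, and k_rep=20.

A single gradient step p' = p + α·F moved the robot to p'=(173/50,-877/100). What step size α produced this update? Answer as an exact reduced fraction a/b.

F_att = 3/4·(g−p) = 3/4·(-18,-3) = (-13.5000,-2.2500)
o1: d²=5 ≤ ρ²=17; F_rep = 20·(1,-2)/5² = (0.8000,-1.6000)
F = F_att + ΣF_rep = (-12.7000,-3.8500)
Δp = p'−p = (-2.5400,-0.7700); α = Δx/Fx = (-127/50) / (-127/10) = 1/5
check: Δy/Fy = (-77/100) / (-77/20) = 1/5 ✓

α = 1/5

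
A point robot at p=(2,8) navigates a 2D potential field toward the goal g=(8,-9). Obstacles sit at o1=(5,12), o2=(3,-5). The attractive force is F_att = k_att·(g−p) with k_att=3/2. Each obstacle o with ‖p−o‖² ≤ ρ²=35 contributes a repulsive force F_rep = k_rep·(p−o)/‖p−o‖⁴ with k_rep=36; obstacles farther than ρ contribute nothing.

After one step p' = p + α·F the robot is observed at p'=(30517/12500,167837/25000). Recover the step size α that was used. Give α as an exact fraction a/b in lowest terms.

α = 1/20

F_att = 3/2·(g−p) = 3/2·(6,-17) = (9.0000,-25.5000)
o1: d²=25 ≤ ρ²=35; F_rep = 36·(-3,-4)/25² = (-0.1728,-0.2304)
o2: d²=170 > ρ²=35 → inactive
F = F_att + ΣF_rep = (8.8272,-25.7304)
Δp = p'−p = (0.4414,-1.2865); α = Δx/Fx = (5517/12500) / (5517/625) = 1/20
check: Δy/Fy = (-32163/25000) / (-32163/1250) = 1/20 ✓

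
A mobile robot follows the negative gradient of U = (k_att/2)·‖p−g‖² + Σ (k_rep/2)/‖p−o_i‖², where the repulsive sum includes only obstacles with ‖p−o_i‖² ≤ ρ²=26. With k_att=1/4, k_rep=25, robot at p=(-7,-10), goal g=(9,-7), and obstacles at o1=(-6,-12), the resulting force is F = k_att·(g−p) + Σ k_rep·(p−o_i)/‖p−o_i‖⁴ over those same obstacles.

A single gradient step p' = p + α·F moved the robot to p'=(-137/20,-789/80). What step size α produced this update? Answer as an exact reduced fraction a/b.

α = 1/20

F_att = 1/4·(g−p) = 1/4·(16,3) = (4.0000,0.7500)
o1: d²=5 ≤ ρ²=26; F_rep = 25·(-1,2)/5² = (-1.0000,2.0000)
F = F_att + ΣF_rep = (3.0000,2.7500)
Δp = p'−p = (0.1500,0.1375); α = Δx/Fx = (3/20) / (3) = 1/20
check: Δy/Fy = (11/80) / (11/4) = 1/20 ✓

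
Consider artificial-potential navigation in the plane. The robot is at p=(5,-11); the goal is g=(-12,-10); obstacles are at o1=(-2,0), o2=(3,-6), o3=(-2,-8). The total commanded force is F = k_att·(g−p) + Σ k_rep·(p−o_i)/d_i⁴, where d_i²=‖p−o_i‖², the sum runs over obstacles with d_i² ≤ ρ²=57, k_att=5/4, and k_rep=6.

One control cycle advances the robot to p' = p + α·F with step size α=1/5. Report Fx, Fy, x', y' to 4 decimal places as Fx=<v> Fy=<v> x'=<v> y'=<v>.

Fx=-21.2357 Fy=1.2143 x'=0.7529 y'=-10.7571

F_att = 5/4·(g−p) = 5/4·(-17,1) = (-21.2500,1.2500)
o1: d²=170 > ρ²=57 → inactive
o2: d²=29 ≤ ρ²=57; F_rep = 6·(2,-5)/29² = (0.0143,-0.0357)
o3: d²=58 > ρ²=57 → inactive
F = F_att + ΣF_rep = (-21.2357,1.2143)
p' = p + 1/5·F = (0.7529,-10.7571)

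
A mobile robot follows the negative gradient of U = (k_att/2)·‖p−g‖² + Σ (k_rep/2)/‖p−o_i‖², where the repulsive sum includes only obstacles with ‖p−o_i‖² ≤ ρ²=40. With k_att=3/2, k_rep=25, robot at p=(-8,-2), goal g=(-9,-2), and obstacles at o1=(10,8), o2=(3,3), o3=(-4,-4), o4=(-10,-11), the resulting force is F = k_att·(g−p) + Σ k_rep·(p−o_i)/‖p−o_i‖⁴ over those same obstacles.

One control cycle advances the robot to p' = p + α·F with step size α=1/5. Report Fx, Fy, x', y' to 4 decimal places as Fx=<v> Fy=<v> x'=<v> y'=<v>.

F_att = 3/2·(g−p) = 3/2·(-1,0) = (-1.5000,0.0000)
o1: d²=424 > ρ²=40 → inactive
o2: d²=146 > ρ²=40 → inactive
o3: d²=20 ≤ ρ²=40; F_rep = 25·(-4,2)/20² = (-0.2500,0.1250)
o4: d²=85 > ρ²=40 → inactive
F = F_att + ΣF_rep = (-1.7500,0.1250)
p' = p + 1/5·F = (-8.3500,-1.9750)

Fx=-1.7500 Fy=0.1250 x'=-8.3500 y'=-1.9750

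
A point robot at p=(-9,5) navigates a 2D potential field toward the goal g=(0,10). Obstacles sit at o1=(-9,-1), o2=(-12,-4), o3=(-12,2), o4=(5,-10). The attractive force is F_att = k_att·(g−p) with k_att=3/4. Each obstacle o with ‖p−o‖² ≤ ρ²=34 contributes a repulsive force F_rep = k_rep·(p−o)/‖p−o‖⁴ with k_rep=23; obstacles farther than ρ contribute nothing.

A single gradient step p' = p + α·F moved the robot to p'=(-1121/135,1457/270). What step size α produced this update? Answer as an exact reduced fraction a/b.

F_att = 3/4·(g−p) = 3/4·(9,5) = (6.7500,3.7500)
o1: d²=36 > ρ²=34 → inactive
o2: d²=90 > ρ²=34 → inactive
o3: d²=18 ≤ ρ²=34; F_rep = 23·(3,3)/18² = (0.2130,0.2130)
o4: d²=421 > ρ²=34 → inactive
F = F_att + ΣF_rep = (6.9630,3.9630)
Δp = p'−p = (0.6963,0.3963); α = Δx/Fx = (94/135) / (188/27) = 1/10
check: Δy/Fy = (107/270) / (107/27) = 1/10 ✓

α = 1/10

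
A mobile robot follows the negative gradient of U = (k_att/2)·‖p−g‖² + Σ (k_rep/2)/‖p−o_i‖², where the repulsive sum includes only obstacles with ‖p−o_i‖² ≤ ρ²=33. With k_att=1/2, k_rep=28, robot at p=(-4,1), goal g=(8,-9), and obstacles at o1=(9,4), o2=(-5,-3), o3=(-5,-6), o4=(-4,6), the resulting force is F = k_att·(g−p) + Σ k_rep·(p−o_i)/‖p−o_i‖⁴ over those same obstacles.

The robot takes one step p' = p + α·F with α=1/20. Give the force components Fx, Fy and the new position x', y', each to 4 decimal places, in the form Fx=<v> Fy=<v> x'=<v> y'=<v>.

F_att = 1/2·(g−p) = 1/2·(12,-10) = (6.0000,-5.0000)
o1: d²=178 > ρ²=33 → inactive
o2: d²=17 ≤ ρ²=33; F_rep = 28·(1,4)/17² = (0.0969,0.3875)
o3: d²=50 > ρ²=33 → inactive
o4: d²=25 ≤ ρ²=33; F_rep = 28·(0,-5)/25² = (0.0000,-0.2240)
F = F_att + ΣF_rep = (6.0969,-4.8365)
p' = p + 1/20·F = (-3.6952,0.7582)

Fx=6.0969 Fy=-4.8365 x'=-3.6952 y'=0.7582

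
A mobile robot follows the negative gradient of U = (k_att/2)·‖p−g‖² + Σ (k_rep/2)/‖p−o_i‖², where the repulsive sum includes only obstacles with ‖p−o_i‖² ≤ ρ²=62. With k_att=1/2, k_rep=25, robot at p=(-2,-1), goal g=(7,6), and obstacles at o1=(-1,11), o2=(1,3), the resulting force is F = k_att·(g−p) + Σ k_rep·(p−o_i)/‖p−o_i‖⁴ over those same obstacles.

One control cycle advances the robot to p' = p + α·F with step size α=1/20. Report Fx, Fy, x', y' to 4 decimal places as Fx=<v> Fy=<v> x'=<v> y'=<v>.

Fx=4.3800 Fy=3.3400 x'=-1.7810 y'=-0.8330

F_att = 1/2·(g−p) = 1/2·(9,7) = (4.5000,3.5000)
o1: d²=145 > ρ²=62 → inactive
o2: d²=25 ≤ ρ²=62; F_rep = 25·(-3,-4)/25² = (-0.1200,-0.1600)
F = F_att + ΣF_rep = (4.3800,3.3400)
p' = p + 1/20·F = (-1.7810,-0.8330)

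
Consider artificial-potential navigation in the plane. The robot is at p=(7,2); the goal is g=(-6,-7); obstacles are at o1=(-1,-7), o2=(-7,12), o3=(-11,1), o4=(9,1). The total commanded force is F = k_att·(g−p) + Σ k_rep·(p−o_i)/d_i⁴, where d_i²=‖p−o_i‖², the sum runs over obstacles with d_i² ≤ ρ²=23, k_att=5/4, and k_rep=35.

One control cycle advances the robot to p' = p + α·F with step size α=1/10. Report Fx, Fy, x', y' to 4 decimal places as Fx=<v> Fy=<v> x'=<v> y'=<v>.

F_att = 5/4·(g−p) = 5/4·(-13,-9) = (-16.2500,-11.2500)
o1: d²=145 > ρ²=23 → inactive
o2: d²=296 > ρ²=23 → inactive
o3: d²=325 > ρ²=23 → inactive
o4: d²=5 ≤ ρ²=23; F_rep = 35·(-2,1)/5² = (-2.8000,1.4000)
F = F_att + ΣF_rep = (-19.0500,-9.8500)
p' = p + 1/10·F = (5.0950,1.0150)

Fx=-19.0500 Fy=-9.8500 x'=5.0950 y'=1.0150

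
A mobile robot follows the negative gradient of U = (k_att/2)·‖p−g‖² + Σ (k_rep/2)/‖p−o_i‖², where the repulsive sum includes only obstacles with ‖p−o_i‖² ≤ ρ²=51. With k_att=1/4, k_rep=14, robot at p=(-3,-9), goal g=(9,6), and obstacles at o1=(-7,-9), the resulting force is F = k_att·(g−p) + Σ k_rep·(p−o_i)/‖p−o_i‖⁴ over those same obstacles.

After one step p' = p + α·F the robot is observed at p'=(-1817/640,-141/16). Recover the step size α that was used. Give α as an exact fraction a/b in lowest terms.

F_att = 1/4·(g−p) = 1/4·(12,15) = (3.0000,3.7500)
o1: d²=16 ≤ ρ²=51; F_rep = 14·(4,0)/16² = (0.2188,0.0000)
F = F_att + ΣF_rep = (3.2188,3.7500)
Δp = p'−p = (0.1609,0.1875); α = Δx/Fx = (103/640) / (103/32) = 1/20
check: Δy/Fy = (3/16) / (15/4) = 1/20 ✓

α = 1/20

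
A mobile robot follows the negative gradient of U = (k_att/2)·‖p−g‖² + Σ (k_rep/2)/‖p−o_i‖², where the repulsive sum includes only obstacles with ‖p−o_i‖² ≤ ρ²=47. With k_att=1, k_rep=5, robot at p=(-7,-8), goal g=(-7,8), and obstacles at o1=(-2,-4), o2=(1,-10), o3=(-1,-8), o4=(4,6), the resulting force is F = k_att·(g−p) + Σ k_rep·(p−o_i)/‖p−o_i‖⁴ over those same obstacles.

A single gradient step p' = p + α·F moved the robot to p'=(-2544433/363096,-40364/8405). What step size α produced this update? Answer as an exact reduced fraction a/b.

α = 1/5

F_att = 1·(g−p) = 1·(0,16) = (0.0000,16.0000)
o1: d²=41 ≤ ρ²=47; F_rep = 5·(-5,-4)/41² = (-0.0149,-0.0119)
o2: d²=68 > ρ²=47 → inactive
o3: d²=36 ≤ ρ²=47; F_rep = 5·(-6,0)/36² = (-0.0231,0.0000)
o4: d²=317 > ρ²=47 → inactive
F = F_att + ΣF_rep = (-0.0380,15.9881)
Δp = p'−p = (-0.0076,3.1976); α = Δx/Fx = (-2761/363096) / (-13805/363096) = 1/5
check: Δy/Fy = (26876/8405) / (26876/1681) = 1/5 ✓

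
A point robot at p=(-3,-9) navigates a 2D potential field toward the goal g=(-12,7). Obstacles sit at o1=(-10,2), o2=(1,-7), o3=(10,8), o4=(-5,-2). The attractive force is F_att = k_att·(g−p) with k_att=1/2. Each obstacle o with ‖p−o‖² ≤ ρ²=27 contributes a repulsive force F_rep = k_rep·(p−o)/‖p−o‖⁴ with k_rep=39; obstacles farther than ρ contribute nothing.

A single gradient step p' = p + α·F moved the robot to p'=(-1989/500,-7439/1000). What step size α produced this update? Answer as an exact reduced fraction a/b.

α = 1/5

F_att = 1/2·(g−p) = 1/2·(-9,16) = (-4.5000,8.0000)
o1: d²=170 > ρ²=27 → inactive
o2: d²=20 ≤ ρ²=27; F_rep = 39·(-4,-2)/20² = (-0.3900,-0.1950)
o3: d²=458 > ρ²=27 → inactive
o4: d²=53 > ρ²=27 → inactive
F = F_att + ΣF_rep = (-4.8900,7.8050)
Δp = p'−p = (-0.9780,1.5610); α = Δx/Fx = (-489/500) / (-489/100) = 1/5
check: Δy/Fy = (1561/1000) / (1561/200) = 1/5 ✓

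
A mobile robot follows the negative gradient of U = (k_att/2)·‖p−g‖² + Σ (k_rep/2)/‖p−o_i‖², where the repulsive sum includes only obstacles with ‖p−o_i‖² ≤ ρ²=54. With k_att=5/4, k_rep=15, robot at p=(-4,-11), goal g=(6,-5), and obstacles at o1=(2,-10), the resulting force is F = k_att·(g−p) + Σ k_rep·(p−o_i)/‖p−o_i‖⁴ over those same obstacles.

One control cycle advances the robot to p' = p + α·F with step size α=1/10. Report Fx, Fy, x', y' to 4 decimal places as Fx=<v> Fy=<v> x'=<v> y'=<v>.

Fx=12.4343 Fy=7.4890 x'=-2.7566 y'=-10.2511

F_att = 5/4·(g−p) = 5/4·(10,6) = (12.5000,7.5000)
o1: d²=37 ≤ ρ²=54; F_rep = 15·(-6,-1)/37² = (-0.0657,-0.0110)
F = F_att + ΣF_rep = (12.4343,7.4890)
p' = p + 1/10·F = (-2.7566,-10.2511)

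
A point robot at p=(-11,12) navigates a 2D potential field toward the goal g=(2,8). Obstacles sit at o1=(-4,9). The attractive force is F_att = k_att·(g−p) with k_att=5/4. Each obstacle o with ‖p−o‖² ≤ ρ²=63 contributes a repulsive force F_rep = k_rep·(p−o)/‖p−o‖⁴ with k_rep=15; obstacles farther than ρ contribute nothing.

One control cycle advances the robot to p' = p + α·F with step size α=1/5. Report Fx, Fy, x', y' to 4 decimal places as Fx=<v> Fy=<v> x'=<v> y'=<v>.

Fx=16.2188 Fy=-4.9866 x'=-7.7562 y'=11.0027

F_att = 5/4·(g−p) = 5/4·(13,-4) = (16.2500,-5.0000)
o1: d²=58 ≤ ρ²=63; F_rep = 15·(-7,3)/58² = (-0.0312,0.0134)
F = F_att + ΣF_rep = (16.2188,-4.9866)
p' = p + 1/5·F = (-7.7562,11.0027)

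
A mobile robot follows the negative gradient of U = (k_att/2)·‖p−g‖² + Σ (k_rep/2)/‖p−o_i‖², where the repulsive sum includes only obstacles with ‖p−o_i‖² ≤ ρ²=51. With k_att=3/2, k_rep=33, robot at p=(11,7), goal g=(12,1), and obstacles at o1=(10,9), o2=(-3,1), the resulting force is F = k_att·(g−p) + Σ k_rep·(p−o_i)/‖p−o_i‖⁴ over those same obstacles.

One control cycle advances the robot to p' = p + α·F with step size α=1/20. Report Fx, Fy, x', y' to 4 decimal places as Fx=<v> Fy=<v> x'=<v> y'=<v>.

Fx=2.8200 Fy=-11.6400 x'=11.1410 y'=6.4180

F_att = 3/2·(g−p) = 3/2·(1,-6) = (1.5000,-9.0000)
o1: d²=5 ≤ ρ²=51; F_rep = 33·(1,-2)/5² = (1.3200,-2.6400)
o2: d²=232 > ρ²=51 → inactive
F = F_att + ΣF_rep = (2.8200,-11.6400)
p' = p + 1/20·F = (11.1410,6.4180)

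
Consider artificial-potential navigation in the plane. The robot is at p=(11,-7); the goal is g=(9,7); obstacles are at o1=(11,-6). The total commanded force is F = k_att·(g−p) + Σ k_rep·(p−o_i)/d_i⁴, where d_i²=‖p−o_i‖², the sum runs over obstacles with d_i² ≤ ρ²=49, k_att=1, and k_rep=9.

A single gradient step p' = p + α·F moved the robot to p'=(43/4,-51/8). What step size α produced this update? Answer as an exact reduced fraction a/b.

F_att = 1·(g−p) = 1·(-2,14) = (-2.0000,14.0000)
o1: d²=1 ≤ ρ²=49; F_rep = 9·(0,-1)/1² = (0.0000,-9.0000)
F = F_att + ΣF_rep = (-2.0000,5.0000)
Δp = p'−p = (-0.2500,0.6250); α = Δx/Fx = (-1/4) / (-2) = 1/8
check: Δy/Fy = (5/8) / (5) = 1/8 ✓

α = 1/8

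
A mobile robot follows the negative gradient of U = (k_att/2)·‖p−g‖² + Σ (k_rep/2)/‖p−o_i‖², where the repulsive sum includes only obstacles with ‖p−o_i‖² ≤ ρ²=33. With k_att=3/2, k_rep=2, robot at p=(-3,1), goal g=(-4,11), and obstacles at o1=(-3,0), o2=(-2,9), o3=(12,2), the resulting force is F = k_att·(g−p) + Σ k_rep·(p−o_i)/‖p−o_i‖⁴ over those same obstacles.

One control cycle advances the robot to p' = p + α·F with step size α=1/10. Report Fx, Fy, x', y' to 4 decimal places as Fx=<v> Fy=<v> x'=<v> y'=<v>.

Fx=-1.5000 Fy=17.0000 x'=-3.1500 y'=2.7000

F_att = 3/2·(g−p) = 3/2·(-1,10) = (-1.5000,15.0000)
o1: d²=1 ≤ ρ²=33; F_rep = 2·(0,1)/1² = (0.0000,2.0000)
o2: d²=65 > ρ²=33 → inactive
o3: d²=226 > ρ²=33 → inactive
F = F_att + ΣF_rep = (-1.5000,17.0000)
p' = p + 1/10·F = (-3.1500,2.7000)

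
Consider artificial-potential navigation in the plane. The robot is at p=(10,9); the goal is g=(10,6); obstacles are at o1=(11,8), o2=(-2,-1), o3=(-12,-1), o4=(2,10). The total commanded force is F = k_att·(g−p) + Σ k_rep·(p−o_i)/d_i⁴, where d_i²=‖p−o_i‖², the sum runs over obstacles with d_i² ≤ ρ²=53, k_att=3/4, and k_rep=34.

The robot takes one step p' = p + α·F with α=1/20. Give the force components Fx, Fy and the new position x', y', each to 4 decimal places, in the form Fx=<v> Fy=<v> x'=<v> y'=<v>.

Fx=-8.5000 Fy=6.2500 x'=9.5750 y'=9.3125

F_att = 3/4·(g−p) = 3/4·(0,-3) = (0.0000,-2.2500)
o1: d²=2 ≤ ρ²=53; F_rep = 34·(-1,1)/2² = (-8.5000,8.5000)
o2: d²=244 > ρ²=53 → inactive
o3: d²=584 > ρ²=53 → inactive
o4: d²=65 > ρ²=53 → inactive
F = F_att + ΣF_rep = (-8.5000,6.2500)
p' = p + 1/20·F = (9.5750,9.3125)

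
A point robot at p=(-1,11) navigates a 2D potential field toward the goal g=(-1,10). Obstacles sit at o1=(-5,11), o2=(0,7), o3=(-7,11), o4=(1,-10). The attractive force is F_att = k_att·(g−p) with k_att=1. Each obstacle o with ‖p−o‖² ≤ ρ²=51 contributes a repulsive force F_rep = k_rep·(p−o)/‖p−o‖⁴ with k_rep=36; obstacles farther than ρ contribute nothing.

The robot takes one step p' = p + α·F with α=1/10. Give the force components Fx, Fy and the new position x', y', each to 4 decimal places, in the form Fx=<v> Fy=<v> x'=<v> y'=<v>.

Fx=0.6046 Fy=-0.5017 x'=-0.9395 y'=10.9498

F_att = 1·(g−p) = 1·(0,-1) = (0.0000,-1.0000)
o1: d²=16 ≤ ρ²=51; F_rep = 36·(4,0)/16² = (0.5625,0.0000)
o2: d²=17 ≤ ρ²=51; F_rep = 36·(-1,4)/17² = (-0.1246,0.4983)
o3: d²=36 ≤ ρ²=51; F_rep = 36·(6,0)/36² = (0.1667,0.0000)
o4: d²=445 > ρ²=51 → inactive
F = F_att + ΣF_rep = (0.6046,-0.5017)
p' = p + 1/10·F = (-0.9395,10.9498)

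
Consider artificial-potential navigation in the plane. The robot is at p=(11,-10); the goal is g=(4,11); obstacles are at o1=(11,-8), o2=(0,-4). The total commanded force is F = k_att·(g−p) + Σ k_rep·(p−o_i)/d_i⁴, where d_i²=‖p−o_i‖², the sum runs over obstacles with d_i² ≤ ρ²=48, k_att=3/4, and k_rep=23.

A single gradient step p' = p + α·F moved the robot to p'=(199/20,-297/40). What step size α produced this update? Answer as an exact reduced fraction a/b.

F_att = 3/4·(g−p) = 3/4·(-7,21) = (-5.2500,15.7500)
o1: d²=4 ≤ ρ²=48; F_rep = 23·(0,-2)/4² = (0.0000,-2.8750)
o2: d²=157 > ρ²=48 → inactive
F = F_att + ΣF_rep = (-5.2500,12.8750)
Δp = p'−p = (-1.0500,2.5750); α = Δx/Fx = (-21/20) / (-21/4) = 1/5
check: Δy/Fy = (103/40) / (103/8) = 1/5 ✓

α = 1/5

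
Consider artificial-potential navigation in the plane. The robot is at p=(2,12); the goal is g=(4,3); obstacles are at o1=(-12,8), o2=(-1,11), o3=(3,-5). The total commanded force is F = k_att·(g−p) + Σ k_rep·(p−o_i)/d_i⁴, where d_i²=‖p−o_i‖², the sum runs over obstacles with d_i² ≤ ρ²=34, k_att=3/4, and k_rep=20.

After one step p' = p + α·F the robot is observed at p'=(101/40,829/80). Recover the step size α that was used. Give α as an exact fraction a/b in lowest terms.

α = 1/4

F_att = 3/4·(g−p) = 3/4·(2,-9) = (1.5000,-6.7500)
o1: d²=212 > ρ²=34 → inactive
o2: d²=10 ≤ ρ²=34; F_rep = 20·(3,1)/10² = (0.6000,0.2000)
o3: d²=290 > ρ²=34 → inactive
F = F_att + ΣF_rep = (2.1000,-6.5500)
Δp = p'−p = (0.5250,-1.6375); α = Δx/Fx = (21/40) / (21/10) = 1/4
check: Δy/Fy = (-131/80) / (-131/20) = 1/4 ✓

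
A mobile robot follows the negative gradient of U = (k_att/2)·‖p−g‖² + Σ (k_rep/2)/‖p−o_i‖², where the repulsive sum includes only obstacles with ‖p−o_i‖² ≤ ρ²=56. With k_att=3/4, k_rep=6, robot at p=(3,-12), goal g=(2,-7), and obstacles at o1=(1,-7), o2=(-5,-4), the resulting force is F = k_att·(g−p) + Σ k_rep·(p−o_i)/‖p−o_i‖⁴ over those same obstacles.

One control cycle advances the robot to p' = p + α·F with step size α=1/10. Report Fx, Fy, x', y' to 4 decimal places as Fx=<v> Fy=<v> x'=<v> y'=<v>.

F_att = 3/4·(g−p) = 3/4·(-1,5) = (-0.7500,3.7500)
o1: d²=29 ≤ ρ²=56; F_rep = 6·(2,-5)/29² = (0.0143,-0.0357)
o2: d²=128 > ρ²=56 → inactive
F = F_att + ΣF_rep = (-0.7357,3.7143)
p' = p + 1/10·F = (2.9264,-11.6286)

Fx=-0.7357 Fy=3.7143 x'=2.9264 y'=-11.6286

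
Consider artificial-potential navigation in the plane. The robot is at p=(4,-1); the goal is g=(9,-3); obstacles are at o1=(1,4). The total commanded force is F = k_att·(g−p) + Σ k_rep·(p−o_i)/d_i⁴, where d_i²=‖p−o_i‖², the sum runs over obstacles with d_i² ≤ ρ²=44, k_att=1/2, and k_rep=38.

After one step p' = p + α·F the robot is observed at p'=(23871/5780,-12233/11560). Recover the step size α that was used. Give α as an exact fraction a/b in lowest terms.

α = 1/20

F_att = 1/2·(g−p) = 1/2·(5,-2) = (2.5000,-1.0000)
o1: d²=34 ≤ ρ²=44; F_rep = 38·(3,-5)/34² = (0.0986,-0.1644)
F = F_att + ΣF_rep = (2.5986,-1.1644)
Δp = p'−p = (0.1299,-0.0582); α = Δx/Fx = (751/5780) / (751/289) = 1/20
check: Δy/Fy = (-673/11560) / (-673/578) = 1/20 ✓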